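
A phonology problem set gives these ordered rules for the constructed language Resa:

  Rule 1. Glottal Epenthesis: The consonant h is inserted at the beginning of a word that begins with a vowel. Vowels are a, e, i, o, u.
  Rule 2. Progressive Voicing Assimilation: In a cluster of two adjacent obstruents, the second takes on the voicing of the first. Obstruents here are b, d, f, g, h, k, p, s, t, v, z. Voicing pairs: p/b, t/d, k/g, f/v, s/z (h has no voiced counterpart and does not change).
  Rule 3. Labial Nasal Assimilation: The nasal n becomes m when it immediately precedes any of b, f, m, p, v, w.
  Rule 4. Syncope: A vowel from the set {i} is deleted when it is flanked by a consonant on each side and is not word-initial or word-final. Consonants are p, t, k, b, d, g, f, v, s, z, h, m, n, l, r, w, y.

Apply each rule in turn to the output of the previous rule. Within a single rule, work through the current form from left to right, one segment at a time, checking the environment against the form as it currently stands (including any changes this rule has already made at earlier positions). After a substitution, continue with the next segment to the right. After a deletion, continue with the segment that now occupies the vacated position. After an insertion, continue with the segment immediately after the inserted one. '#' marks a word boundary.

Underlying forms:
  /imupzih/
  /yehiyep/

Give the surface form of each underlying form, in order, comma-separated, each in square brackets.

/imupzih/:
  Rule 1 Glottal Epenthesis: [imupzih] → [himupzih]
  Rule 2 Progressive Voicing Assimilation: [himupzih] → [himupsih]
  Rule 3 Labial Nasal Assimilation: no change — [himupsih]
  Rule 4 Syncope: [himupsih] → [hmupsh]
/yehiyep/:
  Rule 1 Glottal Epenthesis: no change — [yehiyep]
  Rule 2 Progressive Voicing Assimilation: no change — [yehiyep]
  Rule 3 Labial Nasal Assimilation: no change — [yehiyep]
  Rule 4 Syncope: [yehiyep] → [yehyep]

[hmupsh], [yehyep]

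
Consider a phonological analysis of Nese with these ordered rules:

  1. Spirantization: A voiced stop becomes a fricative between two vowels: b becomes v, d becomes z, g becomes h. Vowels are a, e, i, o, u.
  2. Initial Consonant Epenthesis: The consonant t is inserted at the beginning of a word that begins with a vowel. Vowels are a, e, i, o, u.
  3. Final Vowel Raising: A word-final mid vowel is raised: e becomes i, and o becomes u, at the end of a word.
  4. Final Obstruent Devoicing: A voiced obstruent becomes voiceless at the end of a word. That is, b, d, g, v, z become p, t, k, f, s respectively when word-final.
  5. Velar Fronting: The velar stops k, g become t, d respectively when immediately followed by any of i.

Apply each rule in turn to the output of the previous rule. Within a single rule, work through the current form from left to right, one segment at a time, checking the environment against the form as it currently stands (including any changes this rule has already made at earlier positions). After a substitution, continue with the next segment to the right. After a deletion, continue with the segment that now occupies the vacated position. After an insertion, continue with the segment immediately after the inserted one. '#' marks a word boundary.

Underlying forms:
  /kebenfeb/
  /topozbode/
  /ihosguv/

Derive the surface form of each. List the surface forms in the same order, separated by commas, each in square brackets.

[kevenfep], [topozbozi], [tihosguf]

/kebenfeb/:
  1 Spirantization: [kebenfeb] → [kevenfeb]
  2 Initial Consonant Epenthesis: no change — [kevenfeb]
  3 Final Vowel Raising: no change — [kevenfeb]
  4 Final Obstruent Devoicing: [kevenfeb] → [kevenfep]
  5 Velar Fronting: no change — [kevenfep]
/topozbode/:
  1 Spirantization: [topozbode] → [topozboze]
  2 Initial Consonant Epenthesis: no change — [topozboze]
  3 Final Vowel Raising: [topozboze] → [topozbozi]
  4 Final Obstruent Devoicing: no change — [topozbozi]
  5 Velar Fronting: no change — [topozbozi]
/ihosguv/:
  1 Spirantization: no change — [ihosguv]
  2 Initial Consonant Epenthesis: [ihosguv] → [tihosguv]
  3 Final Vowel Raising: no change — [tihosguv]
  4 Final Obstruent Devoicing: [tihosguv] → [tihosguf]
  5 Velar Fronting: no change — [tihosguf]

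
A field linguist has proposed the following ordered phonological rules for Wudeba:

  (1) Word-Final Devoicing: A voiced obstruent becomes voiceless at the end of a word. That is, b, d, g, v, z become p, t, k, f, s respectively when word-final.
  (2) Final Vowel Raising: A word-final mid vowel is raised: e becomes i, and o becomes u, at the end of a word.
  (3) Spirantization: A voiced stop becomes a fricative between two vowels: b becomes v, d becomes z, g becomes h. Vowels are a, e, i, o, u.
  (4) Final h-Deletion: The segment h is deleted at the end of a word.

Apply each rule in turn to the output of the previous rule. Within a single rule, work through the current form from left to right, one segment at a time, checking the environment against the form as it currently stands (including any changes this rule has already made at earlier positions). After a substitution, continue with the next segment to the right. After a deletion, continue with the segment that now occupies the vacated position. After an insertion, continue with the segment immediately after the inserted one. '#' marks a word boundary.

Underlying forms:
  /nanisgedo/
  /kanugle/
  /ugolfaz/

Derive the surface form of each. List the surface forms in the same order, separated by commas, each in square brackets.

/nanisgedo/:
  (1) Word-Final Devoicing: no change — [nanisgedo]
  (2) Final Vowel Raising: [nanisgedo] → [nanisgedu]
  (3) Spirantization: [nanisgedu] → [nanisgezu]
  (4) Final h-Deletion: no change — [nanisgezu]
/kanugle/:
  (1) Word-Final Devoicing: no change — [kanugle]
  (2) Final Vowel Raising: [kanugle] → [kanugli]
  (3) Spirantization: no change — [kanugli]
  (4) Final h-Deletion: no change — [kanugli]
/ugolfaz/:
  (1) Word-Final Devoicing: [ugolfaz] → [ugolfas]
  (2) Final Vowel Raising: no change — [ugolfas]
  (3) Spirantization: [ugolfas] → [uholfas]
  (4) Final h-Deletion: no change — [uholfas]

[nanisgezu], [kanugli], [uholfas]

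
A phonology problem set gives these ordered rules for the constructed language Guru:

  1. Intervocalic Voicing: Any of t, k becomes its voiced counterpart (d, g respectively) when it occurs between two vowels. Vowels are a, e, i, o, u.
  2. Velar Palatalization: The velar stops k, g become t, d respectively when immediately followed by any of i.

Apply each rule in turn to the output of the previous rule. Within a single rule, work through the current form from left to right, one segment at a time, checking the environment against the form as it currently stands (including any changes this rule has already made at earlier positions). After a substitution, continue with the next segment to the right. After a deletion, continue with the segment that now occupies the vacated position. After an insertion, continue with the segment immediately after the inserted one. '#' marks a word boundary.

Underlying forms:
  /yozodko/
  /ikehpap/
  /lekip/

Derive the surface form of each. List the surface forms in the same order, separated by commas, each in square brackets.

[yozodko], [igehpap], [ledip]

/yozodko/:
  1 Intervocalic Voicing: no change — [yozodko]
  2 Velar Palatalization: no change — [yozodko]
/ikehpap/:
  1 Intervocalic Voicing: [ikehpap] → [igehpap]
  2 Velar Palatalization: no change — [igehpap]
/lekip/:
  1 Intervocalic Voicing: [lekip] → [legip]
  2 Velar Palatalization: [legip] → [ledip]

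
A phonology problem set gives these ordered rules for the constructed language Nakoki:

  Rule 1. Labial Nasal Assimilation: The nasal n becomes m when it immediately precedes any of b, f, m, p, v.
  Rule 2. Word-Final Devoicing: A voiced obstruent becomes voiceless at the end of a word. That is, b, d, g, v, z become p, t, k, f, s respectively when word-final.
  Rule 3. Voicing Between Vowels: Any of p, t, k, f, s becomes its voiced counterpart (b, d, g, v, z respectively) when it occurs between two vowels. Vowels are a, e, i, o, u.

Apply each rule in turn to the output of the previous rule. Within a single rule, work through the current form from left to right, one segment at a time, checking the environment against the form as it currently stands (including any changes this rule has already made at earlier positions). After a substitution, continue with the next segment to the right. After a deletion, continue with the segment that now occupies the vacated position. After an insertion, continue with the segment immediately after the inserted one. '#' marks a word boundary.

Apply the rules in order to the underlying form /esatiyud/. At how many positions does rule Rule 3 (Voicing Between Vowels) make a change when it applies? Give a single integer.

2

Rule 1 Labial Nasal Assimilation: no change — [esatiyud]
Rule 2 Word-Final Devoicing: [esatiyud] → [esatiyut]
Rule 3 Voicing Between Vowels: [esatiyut] → [ezadiyut]
Rule Rule 3 changed 2 position(s).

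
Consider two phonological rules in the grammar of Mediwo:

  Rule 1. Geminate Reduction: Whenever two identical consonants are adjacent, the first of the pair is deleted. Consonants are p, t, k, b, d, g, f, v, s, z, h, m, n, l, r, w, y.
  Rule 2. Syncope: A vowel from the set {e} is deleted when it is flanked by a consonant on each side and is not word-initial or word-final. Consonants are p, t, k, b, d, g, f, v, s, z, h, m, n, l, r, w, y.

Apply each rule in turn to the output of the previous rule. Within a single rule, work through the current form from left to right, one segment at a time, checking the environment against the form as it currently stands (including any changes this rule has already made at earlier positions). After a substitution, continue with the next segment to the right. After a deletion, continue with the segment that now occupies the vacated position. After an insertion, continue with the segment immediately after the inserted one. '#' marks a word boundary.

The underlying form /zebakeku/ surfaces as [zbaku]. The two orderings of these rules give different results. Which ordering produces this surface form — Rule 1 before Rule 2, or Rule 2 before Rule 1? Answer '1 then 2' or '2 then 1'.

Order 1 then 2:
  1 Geminate Reduction: no change — [zebakeku]
  2 Syncope: [zebakeku] → [zbakku]
  result: [zbakku]
Order 2 then 1:
  2 Syncope: [zebakeku] → [zbakku]
  1 Geminate Reduction: [zbakku] → [zbaku]
  result: [zbaku]

2 then 1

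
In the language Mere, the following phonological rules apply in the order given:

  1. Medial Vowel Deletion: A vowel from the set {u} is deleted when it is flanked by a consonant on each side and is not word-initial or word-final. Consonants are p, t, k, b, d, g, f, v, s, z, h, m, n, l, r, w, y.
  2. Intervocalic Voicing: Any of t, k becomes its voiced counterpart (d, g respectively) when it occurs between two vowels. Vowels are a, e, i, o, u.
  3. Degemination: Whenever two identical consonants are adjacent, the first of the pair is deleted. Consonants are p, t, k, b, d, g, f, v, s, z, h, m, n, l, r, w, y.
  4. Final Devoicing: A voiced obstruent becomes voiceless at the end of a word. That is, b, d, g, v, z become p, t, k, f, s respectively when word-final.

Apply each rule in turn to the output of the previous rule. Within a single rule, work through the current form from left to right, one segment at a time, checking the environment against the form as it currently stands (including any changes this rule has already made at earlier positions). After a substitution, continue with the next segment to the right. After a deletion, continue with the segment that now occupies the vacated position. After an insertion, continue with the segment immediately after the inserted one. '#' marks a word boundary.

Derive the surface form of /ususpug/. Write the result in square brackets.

[uspk]

1 Medial Vowel Deletion: [ususpug] → [usspg]
2 Intervocalic Voicing: no change — [usspg]
3 Degemination: [usspg] → [uspg]
4 Final Devoicing: [uspg] → [uspk]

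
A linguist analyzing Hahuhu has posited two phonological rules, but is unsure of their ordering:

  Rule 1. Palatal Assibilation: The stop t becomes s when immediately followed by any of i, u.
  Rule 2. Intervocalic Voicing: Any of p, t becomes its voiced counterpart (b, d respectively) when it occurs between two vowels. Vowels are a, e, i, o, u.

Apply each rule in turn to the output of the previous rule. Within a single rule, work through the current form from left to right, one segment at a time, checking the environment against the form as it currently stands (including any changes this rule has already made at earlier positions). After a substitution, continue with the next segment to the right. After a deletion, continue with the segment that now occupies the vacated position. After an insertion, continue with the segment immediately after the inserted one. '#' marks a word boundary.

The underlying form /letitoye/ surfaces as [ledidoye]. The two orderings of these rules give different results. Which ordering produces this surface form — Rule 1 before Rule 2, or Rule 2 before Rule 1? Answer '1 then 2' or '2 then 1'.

Order 1 then 2:
  1 Palatal Assibilation: [letitoye] → [lesitoye]
  2 Intervocalic Voicing: [lesitoye] → [lesidoye]
  result: [lesidoye]
Order 2 then 1:
  2 Intervocalic Voicing: [letitoye] → [ledidoye]
  1 Palatal Assibilation: no change — [ledidoye]
  result: [ledidoye]

2 then 1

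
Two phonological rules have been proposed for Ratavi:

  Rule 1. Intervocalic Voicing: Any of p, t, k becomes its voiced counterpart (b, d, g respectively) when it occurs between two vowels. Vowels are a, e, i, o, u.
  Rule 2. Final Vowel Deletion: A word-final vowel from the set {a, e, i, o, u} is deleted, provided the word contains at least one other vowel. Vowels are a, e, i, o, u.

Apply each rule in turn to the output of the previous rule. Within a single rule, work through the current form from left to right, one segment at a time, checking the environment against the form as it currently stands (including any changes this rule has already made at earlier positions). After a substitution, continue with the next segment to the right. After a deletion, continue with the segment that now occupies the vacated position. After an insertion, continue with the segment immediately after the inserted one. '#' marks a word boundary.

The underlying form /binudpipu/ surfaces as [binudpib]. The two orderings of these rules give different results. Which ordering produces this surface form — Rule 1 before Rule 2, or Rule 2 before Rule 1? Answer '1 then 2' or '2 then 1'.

Order 1 then 2:
  1 Intervocalic Voicing: [binudpipu] → [binudpibu]
  2 Final Vowel Deletion: [binudpibu] → [binudpib]
  result: [binudpib]
Order 2 then 1:
  2 Final Vowel Deletion: [binudpipu] → [binudpip]
  1 Intervocalic Voicing: no change — [binudpip]
  result: [binudpip]

1 then 2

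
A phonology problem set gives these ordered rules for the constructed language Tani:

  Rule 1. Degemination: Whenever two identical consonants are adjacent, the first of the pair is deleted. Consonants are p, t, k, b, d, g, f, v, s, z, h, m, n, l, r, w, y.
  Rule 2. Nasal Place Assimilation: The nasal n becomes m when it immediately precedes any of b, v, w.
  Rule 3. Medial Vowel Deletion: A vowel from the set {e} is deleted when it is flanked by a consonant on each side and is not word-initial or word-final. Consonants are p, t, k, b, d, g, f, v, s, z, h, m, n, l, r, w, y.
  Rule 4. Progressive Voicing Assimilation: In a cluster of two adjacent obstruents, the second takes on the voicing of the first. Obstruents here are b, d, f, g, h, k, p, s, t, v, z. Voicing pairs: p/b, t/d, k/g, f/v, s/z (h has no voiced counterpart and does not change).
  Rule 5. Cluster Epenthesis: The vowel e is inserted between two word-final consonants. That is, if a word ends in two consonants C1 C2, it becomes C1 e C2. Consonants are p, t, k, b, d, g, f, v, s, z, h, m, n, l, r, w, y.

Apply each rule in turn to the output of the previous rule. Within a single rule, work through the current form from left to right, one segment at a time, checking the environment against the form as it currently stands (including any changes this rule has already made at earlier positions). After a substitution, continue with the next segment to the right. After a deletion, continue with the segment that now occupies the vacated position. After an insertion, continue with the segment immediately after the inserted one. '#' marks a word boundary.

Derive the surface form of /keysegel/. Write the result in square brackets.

[kyskel]

Rule 1 Degemination: no change — [keysegel]
Rule 2 Nasal Place Assimilation: no change — [keysegel]
Rule 3 Medial Vowel Deletion: [keysegel] → [kysgl]
Rule 4 Progressive Voicing Assimilation: [kysgl] → [kyskl]
Rule 5 Cluster Epenthesis: [kyskl] → [kyskel]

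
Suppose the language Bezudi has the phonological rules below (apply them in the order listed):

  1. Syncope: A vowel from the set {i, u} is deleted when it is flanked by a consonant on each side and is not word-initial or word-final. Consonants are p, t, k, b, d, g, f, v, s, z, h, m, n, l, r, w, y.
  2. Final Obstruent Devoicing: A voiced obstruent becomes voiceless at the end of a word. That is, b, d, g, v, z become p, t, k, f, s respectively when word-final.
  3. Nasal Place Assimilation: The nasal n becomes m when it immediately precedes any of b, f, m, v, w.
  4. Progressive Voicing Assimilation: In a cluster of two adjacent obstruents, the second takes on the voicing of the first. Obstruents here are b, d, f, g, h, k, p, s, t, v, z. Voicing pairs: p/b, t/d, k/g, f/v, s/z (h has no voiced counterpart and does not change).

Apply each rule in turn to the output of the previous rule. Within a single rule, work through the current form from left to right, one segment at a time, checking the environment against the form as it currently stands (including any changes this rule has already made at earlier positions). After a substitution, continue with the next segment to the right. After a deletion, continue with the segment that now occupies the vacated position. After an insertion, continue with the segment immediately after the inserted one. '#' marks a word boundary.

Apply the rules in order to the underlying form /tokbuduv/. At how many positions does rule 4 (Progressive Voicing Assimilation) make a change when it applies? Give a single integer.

1 Syncope: [tokbuduv] → [tokbdv]
2 Final Obstruent Devoicing: [tokbdv] → [tokbdf]
3 Nasal Place Assimilation: no change — [tokbdf]
4 Progressive Voicing Assimilation: [tokbdf] → [tokptf]
Rule 4 changed 2 position(s).

2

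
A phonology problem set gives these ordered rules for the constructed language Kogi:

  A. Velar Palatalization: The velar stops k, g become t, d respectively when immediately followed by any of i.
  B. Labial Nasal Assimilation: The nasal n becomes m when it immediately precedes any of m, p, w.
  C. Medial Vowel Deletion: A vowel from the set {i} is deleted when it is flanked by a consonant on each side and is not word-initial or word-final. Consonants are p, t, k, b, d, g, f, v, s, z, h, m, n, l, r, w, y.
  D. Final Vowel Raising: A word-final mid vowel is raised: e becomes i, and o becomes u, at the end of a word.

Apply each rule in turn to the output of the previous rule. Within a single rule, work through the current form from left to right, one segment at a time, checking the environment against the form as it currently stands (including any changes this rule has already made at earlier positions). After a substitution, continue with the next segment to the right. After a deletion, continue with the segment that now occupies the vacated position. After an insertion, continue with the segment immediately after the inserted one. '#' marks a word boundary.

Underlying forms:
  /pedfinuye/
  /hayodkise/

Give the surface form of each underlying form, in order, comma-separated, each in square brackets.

/pedfinuye/:
  A Velar Palatalization: no change — [pedfinuye]
  B Labial Nasal Assimilation: no change — [pedfinuye]
  C Medial Vowel Deletion: [pedfinuye] → [pedfnuye]
  D Final Vowel Raising: [pedfnuye] → [pedfnuyi]
/hayodkise/:
  A Velar Palatalization: [hayodkise] → [hayodtise]
  B Labial Nasal Assimilation: no change — [hayodtise]
  C Medial Vowel Deletion: [hayodtise] → [hayodtse]
  D Final Vowel Raising: [hayodtse] → [hayodtsi]

[pedfnuyi], [hayodtsi]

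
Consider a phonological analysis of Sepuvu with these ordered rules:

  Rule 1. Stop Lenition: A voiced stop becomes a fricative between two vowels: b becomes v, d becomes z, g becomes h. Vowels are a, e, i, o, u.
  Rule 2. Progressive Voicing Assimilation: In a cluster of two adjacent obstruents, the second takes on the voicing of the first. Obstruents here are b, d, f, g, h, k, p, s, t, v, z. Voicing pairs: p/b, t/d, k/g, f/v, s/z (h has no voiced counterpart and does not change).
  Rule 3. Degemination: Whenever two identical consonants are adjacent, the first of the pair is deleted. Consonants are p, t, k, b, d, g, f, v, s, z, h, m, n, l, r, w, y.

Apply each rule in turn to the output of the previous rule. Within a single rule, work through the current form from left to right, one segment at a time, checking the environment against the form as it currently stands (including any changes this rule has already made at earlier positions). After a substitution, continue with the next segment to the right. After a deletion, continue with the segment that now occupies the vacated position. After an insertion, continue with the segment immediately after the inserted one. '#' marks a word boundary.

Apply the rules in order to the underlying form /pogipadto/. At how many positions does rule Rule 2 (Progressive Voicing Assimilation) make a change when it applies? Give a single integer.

Rule 1 Stop Lenition: [pogipadto] → [pohipadto]
Rule 2 Progressive Voicing Assimilation: [pohipadto] → [pohipaddo]
Rule 3 Degemination: [pohipaddo] → [pohipado]
Rule Rule 2 changed 1 position(s).

1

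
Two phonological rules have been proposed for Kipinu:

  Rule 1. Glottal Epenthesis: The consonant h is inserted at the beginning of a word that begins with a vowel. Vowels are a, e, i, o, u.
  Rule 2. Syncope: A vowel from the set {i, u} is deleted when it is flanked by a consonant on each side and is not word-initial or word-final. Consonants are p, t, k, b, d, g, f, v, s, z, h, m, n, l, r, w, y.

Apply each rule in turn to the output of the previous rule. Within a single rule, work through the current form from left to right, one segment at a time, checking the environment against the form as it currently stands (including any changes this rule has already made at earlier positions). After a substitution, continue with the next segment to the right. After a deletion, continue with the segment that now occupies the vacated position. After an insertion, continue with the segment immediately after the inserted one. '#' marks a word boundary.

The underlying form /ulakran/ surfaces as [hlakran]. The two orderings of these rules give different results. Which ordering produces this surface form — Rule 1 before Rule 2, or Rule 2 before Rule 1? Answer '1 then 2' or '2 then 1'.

Order 1 then 2:
  1 Glottal Epenthesis: [ulakran] → [hulakran]
  2 Syncope: [hulakran] → [hlakran]
  result: [hlakran]
Order 2 then 1:
  2 Syncope: no change — [ulakran]
  1 Glottal Epenthesis: [ulakran] → [hulakran]
  result: [hulakran]

1 then 2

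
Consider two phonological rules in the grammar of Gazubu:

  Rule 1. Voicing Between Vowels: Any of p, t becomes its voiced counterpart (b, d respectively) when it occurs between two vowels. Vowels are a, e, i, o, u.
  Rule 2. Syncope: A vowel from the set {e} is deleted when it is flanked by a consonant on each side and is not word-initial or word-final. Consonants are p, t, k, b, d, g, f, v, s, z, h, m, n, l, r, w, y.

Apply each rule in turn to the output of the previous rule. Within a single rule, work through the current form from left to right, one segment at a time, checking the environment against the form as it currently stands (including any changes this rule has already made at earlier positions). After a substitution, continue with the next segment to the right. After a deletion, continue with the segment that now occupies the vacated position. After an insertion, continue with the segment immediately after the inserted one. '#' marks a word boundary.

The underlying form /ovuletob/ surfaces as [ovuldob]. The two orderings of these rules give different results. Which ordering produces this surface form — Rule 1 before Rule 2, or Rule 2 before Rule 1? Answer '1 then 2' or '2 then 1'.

1 then 2

Order 1 then 2:
  1 Voicing Between Vowels: [ovuletob] → [ovuledob]
  2 Syncope: [ovuledob] → [ovuldob]
  result: [ovuldob]
Order 2 then 1:
  2 Syncope: [ovuletob] → [ovultob]
  1 Voicing Between Vowels: no change — [ovultob]
  result: [ovultob]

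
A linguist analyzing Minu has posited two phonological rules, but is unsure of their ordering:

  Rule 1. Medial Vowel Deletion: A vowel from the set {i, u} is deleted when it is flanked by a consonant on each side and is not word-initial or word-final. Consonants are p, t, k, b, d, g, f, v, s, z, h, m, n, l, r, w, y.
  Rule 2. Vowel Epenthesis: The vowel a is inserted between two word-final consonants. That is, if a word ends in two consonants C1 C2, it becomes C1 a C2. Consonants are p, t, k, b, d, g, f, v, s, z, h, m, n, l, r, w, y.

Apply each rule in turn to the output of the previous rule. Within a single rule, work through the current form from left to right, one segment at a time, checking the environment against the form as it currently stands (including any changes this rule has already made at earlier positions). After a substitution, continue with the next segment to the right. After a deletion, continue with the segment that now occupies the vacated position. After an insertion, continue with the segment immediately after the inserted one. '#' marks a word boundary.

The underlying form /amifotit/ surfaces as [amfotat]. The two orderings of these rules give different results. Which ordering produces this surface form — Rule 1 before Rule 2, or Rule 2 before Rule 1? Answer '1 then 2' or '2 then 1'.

Order 1 then 2:
  1 Medial Vowel Deletion: [amifotit] → [amfott]
  2 Vowel Epenthesis: [amfott] → [amfotat]
  result: [amfotat]
Order 2 then 1:
  2 Vowel Epenthesis: no change — [amifotit]
  1 Medial Vowel Deletion: [amifotit] → [amfott]
  result: [amfott]

1 then 2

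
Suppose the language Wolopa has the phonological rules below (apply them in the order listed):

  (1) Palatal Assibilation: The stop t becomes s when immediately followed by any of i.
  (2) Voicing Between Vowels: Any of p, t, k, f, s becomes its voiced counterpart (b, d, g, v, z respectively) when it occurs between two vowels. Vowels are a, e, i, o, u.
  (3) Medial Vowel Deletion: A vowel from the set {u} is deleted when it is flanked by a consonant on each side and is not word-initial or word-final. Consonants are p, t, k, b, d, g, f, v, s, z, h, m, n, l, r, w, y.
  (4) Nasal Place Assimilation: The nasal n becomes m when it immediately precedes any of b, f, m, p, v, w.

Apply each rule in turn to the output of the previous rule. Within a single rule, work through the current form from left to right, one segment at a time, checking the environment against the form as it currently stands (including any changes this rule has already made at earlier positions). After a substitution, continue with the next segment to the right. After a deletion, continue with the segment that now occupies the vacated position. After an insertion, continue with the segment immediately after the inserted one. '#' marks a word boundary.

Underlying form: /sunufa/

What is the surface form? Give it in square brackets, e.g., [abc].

(1) Palatal Assibilation: no change — [sunufa]
(2) Voicing Between Vowels: [sunufa] → [sunuva]
(3) Medial Vowel Deletion: [sunuva] → [snva]
(4) Nasal Place Assimilation: [snva] → [smva]

[smva]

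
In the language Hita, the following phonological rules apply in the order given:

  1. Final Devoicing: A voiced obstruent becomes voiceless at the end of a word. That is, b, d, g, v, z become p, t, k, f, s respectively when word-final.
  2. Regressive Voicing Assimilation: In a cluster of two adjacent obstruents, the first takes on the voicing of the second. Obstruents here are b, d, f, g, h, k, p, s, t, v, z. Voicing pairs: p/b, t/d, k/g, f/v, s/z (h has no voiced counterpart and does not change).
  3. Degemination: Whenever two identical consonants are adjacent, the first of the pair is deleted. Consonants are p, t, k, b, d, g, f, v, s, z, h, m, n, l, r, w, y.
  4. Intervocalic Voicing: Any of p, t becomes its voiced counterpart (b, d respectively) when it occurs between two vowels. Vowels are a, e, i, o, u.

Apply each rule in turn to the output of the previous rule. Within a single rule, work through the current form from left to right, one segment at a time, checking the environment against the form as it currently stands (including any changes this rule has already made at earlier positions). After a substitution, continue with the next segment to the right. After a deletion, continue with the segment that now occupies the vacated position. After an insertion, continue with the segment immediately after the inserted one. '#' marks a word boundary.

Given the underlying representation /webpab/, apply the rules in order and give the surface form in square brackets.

1 Final Devoicing: [webpab] → [webpap]
2 Regressive Voicing Assimilation: [webpap] → [weppap]
3 Degemination: [weppap] → [wepap]
4 Intervocalic Voicing: [wepap] → [webap]

[webap]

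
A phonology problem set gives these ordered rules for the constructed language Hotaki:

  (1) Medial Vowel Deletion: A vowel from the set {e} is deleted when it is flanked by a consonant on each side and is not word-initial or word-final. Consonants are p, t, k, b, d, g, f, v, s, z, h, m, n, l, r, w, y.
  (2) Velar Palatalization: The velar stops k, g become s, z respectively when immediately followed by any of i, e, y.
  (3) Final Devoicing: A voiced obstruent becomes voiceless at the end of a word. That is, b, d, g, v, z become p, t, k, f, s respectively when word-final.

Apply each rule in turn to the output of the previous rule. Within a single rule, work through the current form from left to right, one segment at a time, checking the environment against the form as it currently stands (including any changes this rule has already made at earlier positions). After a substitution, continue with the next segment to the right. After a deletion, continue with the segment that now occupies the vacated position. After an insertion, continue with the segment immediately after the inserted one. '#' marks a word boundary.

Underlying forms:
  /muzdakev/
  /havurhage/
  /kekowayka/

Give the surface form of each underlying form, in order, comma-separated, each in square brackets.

[muzdakf], [havurhaze], [kkowayka]

/muzdakev/:
  (1) Medial Vowel Deletion: [muzdakev] → [muzdakv]
  (2) Velar Palatalization: no change — [muzdakv]
  (3) Final Devoicing: [muzdakv] → [muzdakf]
/havurhage/:
  (1) Medial Vowel Deletion: no change — [havurhage]
  (2) Velar Palatalization: [havurhage] → [havurhaze]
  (3) Final Devoicing: no change — [havurhaze]
/kekowayka/:
  (1) Medial Vowel Deletion: [kekowayka] → [kkowayka]
  (2) Velar Palatalization: no change — [kkowayka]
  (3) Final Devoicing: no change — [kkowayka]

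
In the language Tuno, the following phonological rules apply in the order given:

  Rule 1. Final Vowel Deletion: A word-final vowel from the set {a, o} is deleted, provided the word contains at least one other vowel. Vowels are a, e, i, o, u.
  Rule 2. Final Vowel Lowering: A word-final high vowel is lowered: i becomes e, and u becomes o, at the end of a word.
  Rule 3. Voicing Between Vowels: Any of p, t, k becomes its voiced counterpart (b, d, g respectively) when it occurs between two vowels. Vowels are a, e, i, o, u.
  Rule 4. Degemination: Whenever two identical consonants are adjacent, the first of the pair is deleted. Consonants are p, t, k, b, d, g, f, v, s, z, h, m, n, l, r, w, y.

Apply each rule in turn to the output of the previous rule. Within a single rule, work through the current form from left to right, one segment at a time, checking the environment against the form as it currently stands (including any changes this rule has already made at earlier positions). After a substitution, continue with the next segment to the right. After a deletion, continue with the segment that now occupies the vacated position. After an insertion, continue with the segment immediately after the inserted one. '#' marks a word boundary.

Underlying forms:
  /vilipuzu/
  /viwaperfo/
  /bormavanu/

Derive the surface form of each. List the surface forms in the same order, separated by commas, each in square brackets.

/vilipuzu/:
  Rule 1 Final Vowel Deletion: no change — [vilipuzu]
  Rule 2 Final Vowel Lowering: [vilipuzu] → [vilipuzo]
  Rule 3 Voicing Between Vowels: [vilipuzo] → [vilibuzo]
  Rule 4 Degemination: no change — [vilibuzo]
/viwaperfo/:
  Rule 1 Final Vowel Deletion: [viwaperfo] → [viwaperf]
  Rule 2 Final Vowel Lowering: no change — [viwaperf]
  Rule 3 Voicing Between Vowels: [viwaperf] → [viwaberf]
  Rule 4 Degemination: no change — [viwaberf]
/bormavanu/:
  Rule 1 Final Vowel Deletion: no change — [bormavanu]
  Rule 2 Final Vowel Lowering: [bormavanu] → [bormavano]
  Rule 3 Voicing Between Vowels: no change — [bormavano]
  Rule 4 Degemination: no change — [bormavano]

[vilibuzo], [viwaberf], [bormavano]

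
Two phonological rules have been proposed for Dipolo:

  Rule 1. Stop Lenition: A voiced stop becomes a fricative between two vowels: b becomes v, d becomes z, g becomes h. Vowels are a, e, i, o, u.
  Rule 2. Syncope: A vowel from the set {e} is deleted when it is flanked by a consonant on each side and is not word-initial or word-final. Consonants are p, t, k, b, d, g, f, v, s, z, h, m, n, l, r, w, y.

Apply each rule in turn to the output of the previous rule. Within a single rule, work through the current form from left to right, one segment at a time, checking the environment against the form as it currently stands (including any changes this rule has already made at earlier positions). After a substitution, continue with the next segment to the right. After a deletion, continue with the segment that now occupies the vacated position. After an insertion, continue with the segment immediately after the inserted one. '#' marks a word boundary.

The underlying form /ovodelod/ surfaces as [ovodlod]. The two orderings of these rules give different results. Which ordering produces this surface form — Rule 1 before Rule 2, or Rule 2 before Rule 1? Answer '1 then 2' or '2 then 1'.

Order 1 then 2:
  1 Stop Lenition: [ovodelod] → [ovozelod]
  2 Syncope: [ovozelod] → [ovozlod]
  result: [ovozlod]
Order 2 then 1:
  2 Syncope: [ovodelod] → [ovodlod]
  1 Stop Lenition: no change — [ovodlod]
  result: [ovodlod]

2 then 1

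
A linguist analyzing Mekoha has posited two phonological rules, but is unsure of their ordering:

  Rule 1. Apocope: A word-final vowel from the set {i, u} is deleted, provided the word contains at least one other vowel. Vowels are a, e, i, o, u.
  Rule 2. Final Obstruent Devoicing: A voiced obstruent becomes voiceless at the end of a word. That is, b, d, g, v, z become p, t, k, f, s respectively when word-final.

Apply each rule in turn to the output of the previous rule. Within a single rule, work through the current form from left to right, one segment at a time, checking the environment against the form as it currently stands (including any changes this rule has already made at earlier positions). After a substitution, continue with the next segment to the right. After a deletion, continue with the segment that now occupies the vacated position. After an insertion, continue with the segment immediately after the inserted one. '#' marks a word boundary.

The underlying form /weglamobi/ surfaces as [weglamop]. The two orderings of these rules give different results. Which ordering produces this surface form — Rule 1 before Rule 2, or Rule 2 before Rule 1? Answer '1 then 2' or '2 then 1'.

Order 1 then 2:
  1 Apocope: [weglamobi] → [weglamob]
  2 Final Obstruent Devoicing: [weglamob] → [weglamop]
  result: [weglamop]
Order 2 then 1:
  2 Final Obstruent Devoicing: no change — [weglamobi]
  1 Apocope: [weglamobi] → [weglamob]
  result: [weglamob]

1 then 2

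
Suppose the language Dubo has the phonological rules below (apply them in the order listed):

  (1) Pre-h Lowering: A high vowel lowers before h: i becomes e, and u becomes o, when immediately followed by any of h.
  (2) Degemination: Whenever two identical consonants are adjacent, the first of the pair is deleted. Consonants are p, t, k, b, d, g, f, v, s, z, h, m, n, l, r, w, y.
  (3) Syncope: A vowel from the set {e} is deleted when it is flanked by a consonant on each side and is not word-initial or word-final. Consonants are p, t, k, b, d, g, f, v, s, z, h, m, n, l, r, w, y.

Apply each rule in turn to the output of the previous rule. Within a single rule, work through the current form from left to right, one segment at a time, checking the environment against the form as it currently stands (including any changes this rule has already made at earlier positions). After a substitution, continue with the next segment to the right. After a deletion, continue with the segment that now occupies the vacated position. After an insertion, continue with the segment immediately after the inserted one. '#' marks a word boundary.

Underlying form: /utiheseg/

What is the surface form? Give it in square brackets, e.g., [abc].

(1) Pre-h Lowering: [utiheseg] → [uteheseg]
(2) Degemination: no change — [uteheseg]
(3) Syncope: [uteheseg] → [uthsg]

[uthsg]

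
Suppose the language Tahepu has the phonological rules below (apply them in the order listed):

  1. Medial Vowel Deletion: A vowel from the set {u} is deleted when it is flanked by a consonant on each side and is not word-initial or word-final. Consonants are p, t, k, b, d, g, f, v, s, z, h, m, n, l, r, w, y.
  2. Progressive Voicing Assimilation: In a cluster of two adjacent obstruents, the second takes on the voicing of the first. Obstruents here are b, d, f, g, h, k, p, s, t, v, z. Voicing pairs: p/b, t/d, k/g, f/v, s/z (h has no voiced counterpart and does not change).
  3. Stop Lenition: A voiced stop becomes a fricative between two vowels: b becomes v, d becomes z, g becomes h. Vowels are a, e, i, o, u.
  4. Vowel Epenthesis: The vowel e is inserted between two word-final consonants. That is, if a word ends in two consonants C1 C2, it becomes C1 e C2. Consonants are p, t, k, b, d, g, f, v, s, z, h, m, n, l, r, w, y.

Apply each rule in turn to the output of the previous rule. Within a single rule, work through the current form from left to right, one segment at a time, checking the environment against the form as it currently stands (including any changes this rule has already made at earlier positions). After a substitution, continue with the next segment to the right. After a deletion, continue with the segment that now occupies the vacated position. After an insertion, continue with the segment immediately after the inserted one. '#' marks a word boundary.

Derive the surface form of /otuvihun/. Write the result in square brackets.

[otfihen]

1 Medial Vowel Deletion: [otuvihun] → [otvihn]
2 Progressive Voicing Assimilation: [otvihn] → [otfihn]
3 Stop Lenition: no change — [otfihn]
4 Vowel Epenthesis: [otfihn] → [otfihen]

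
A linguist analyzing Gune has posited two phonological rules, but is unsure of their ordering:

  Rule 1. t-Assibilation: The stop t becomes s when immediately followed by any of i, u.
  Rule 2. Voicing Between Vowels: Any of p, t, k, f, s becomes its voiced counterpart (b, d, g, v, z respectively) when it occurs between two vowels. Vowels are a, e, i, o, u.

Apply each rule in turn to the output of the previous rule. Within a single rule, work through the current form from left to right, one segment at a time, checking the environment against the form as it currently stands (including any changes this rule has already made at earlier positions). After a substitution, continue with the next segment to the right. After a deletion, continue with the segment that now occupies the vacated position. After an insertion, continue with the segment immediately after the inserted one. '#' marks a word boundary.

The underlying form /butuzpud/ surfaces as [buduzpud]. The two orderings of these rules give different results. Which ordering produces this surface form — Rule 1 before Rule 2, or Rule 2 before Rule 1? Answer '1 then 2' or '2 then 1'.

2 then 1

Order 1 then 2:
  1 t-Assibilation: [butuzpud] → [busuzpud]
  2 Voicing Between Vowels: [busuzpud] → [buzuzpud]
  result: [buzuzpud]
Order 2 then 1:
  2 Voicing Between Vowels: [butuzpud] → [buduzpud]
  1 t-Assibilation: no change — [buduzpud]
  result: [buduzpud]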